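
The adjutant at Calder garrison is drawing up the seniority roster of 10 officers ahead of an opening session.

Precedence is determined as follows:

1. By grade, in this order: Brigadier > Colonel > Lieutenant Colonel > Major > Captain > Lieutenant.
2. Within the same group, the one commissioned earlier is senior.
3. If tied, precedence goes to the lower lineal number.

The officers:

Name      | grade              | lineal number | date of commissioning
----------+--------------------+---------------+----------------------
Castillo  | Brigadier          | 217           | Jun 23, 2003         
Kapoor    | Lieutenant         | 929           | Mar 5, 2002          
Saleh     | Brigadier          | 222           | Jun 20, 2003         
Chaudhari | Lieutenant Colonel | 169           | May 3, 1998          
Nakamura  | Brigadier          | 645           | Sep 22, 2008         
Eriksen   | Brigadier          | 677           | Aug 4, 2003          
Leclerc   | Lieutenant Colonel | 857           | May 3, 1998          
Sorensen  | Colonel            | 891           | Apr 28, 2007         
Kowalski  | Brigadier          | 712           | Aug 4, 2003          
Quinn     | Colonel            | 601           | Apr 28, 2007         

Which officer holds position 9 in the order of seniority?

Leclerc

By grade: Saleh, Castillo, Eriksen, Kowalski and Nakamura (Brigadier); then Quinn and Sorensen (Colonel); then Chaudhari and Leclerc (Lieutenant Colonel); then Kapoor (Lieutenant).
Among Saleh, Castillo, Eriksen, Kowalski and Nakamura, by date of commissioning (earlier first): Saleh (Jun 20, 2003) before Castillo (Jun 23, 2003) before Eriksen and Kowalski (Aug 4, 2003) before Nakamura (Sep 22, 2008).
Among Eriksen and Kowalski, by lineal number (lower first): Eriksen (677) before Kowalski (712).
Quinn and Sorensen both have date of commissioning Apr 28, 2007, so the next rule applies.
Among Quinn and Sorensen, by lineal number (lower first): Quinn (601) before Sorensen (891).
Chaudhari and Leclerc both have date of commissioning May 3, 1998, so the next rule applies.
Among Chaudhari and Leclerc, by lineal number (lower first): Chaudhari (169) before Leclerc (857).
Order: Saleh, Castillo, Eriksen, Kowalski, Nakamura, Quinn, Sorensen, Chaudhari, Leclerc, Kapoor.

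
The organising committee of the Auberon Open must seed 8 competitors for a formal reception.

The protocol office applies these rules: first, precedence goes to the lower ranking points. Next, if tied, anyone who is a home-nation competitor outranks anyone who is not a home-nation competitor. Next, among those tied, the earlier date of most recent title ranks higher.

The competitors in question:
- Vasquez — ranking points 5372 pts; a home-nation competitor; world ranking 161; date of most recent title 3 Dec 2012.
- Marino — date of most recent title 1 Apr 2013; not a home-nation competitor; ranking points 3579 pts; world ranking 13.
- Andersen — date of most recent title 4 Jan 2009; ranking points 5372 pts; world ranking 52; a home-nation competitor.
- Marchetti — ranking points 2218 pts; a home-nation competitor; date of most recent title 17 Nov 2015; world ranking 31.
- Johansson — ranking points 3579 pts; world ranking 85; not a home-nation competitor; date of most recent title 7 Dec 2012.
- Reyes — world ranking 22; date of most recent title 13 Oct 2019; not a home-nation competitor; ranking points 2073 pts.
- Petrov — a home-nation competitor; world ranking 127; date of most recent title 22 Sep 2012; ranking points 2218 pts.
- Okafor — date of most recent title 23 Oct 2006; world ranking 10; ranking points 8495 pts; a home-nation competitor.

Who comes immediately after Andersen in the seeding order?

By ranking points (lower first): Reyes (2073 pts); then Petrov and Marchetti (both 2218 pts); then Johansson and Marino (both 3579 pts); then Andersen and Vasquez (both 5372 pts); then Okafor (8495 pts).
Petrov and Marchetti are each a home-nation competitor, so the next rule applies.
Among Petrov and Marchetti, by date of most recent title (earlier first): Petrov (22 Sep 2012) before Marchetti (17 Nov 2015).
Johansson and Marino are each not a home-nation competitor, so the next rule applies.
Among Johansson and Marino, by date of most recent title (earlier first): Johansson (7 Dec 2012) before Marino (1 Apr 2013).
Andersen and Vasquez are each a home-nation competitor, so the next rule applies.
Among Andersen and Vasquez, by date of most recent title (earlier first): Andersen (4 Jan 2009) before Vasquez (3 Dec 2012).
Order: Reyes, Petrov, Marchetti, Johansson, Marino, Andersen, Vasquez, Okafor.

Vasquez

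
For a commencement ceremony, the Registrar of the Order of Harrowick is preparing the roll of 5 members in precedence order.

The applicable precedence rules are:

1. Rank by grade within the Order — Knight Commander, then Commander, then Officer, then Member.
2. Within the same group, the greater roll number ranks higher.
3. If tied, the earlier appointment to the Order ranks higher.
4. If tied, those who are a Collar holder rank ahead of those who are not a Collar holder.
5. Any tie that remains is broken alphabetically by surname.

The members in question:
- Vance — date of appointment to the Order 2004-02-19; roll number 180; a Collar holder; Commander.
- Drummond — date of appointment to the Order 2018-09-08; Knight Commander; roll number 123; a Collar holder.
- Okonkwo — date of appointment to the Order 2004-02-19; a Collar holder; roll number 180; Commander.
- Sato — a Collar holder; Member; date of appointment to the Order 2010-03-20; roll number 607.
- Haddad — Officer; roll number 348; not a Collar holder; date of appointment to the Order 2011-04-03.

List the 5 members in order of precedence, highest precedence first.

By grade within the Order: Drummond (Knight Commander); then Okonkwo and Vance (Commander); then Haddad (Officer); then Sato (Member).
Okonkwo and Vance both have roll number 180, so the next rule applies.
Okonkwo and Vance both have date of appointment to the Order 2004-02-19, so the next rule applies.
Okonkwo and Vance are each a Collar holder, so the next rule applies.
Among Okonkwo and Vance, alphabetically by surname: Okonkwo before Vance.
Full order: Drummond, Okonkwo, Vance, Haddad, Sato.

Drummond, Okonkwo, Vance, Haddad, Sato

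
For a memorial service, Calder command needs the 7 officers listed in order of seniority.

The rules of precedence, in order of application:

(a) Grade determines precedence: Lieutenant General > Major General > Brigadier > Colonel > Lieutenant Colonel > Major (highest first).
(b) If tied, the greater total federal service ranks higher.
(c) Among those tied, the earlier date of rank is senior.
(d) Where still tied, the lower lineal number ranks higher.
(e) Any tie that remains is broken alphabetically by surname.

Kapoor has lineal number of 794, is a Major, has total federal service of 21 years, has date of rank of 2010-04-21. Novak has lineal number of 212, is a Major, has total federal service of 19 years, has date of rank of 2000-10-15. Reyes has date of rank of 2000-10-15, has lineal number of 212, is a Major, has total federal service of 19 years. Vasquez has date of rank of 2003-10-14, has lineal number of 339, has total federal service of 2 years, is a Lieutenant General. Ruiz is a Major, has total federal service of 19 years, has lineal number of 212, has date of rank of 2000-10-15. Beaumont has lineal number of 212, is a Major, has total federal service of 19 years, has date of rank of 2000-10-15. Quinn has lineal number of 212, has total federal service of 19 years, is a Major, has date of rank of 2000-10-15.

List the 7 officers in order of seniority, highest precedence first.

Vasquez, Kapoor, Beaumont, Novak, Quinn, Reyes, Ruiz

By grade: Vasquez (Lieutenant General); then Kapoor, Beaumont, Novak, Quinn, Reyes and Ruiz (Major).
Among Kapoor, Beaumont, Novak, Quinn, Reyes and Ruiz, by total federal service (higher first): Kapoor (21 years) before Beaumont, Novak, Quinn, Reyes and Ruiz (19 years).
Beaumont, Novak, Quinn, Reyes and Ruiz all have date of rank 2000-10-15, so the next rule applies.
Beaumont, Novak, Quinn, Reyes and Ruiz all have lineal number 212, so the next rule applies.
Among Beaumont, Novak, Quinn, Reyes and Ruiz, alphabetically by surname: Beaumont before Novak before Quinn before Reyes before Ruiz.
Full order: Vasquez, Kapoor, Beaumont, Novak, Quinn, Reyes, Ruiz.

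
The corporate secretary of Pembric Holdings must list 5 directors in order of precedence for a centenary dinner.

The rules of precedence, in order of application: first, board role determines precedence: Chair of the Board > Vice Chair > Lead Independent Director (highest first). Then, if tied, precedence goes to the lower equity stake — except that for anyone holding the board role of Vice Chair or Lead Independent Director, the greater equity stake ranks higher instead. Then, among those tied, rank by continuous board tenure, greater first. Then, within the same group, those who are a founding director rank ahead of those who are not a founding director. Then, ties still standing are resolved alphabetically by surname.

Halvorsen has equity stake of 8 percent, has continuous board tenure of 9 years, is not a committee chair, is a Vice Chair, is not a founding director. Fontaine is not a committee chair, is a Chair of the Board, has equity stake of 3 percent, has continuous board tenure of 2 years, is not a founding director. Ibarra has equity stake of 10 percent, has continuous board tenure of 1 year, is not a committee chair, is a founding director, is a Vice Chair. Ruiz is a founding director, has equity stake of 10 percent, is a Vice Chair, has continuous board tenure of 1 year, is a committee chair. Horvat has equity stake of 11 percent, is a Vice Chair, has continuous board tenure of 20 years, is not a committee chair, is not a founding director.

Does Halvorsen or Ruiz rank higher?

By board role: Fontaine (Chair of the Board); then Horvat, Ibarra, Ruiz and Halvorsen (Vice Chair).
Among Horvat, Ibarra, Ruiz and Halvorsen, by equity stake (higher first) (reversed rule for this group): Horvat (11 percent) before Ibarra and Ruiz (10 percent) before Halvorsen (8 percent).
Ibarra and Ruiz both have continuous board tenure 1 year, so the next rule applies.
Ibarra and Ruiz are each a founding director, so the next rule applies.
Among Ibarra and Ruiz, alphabetically by surname: Ibarra before Ruiz.
So Ruiz takes precedence.

Ruiz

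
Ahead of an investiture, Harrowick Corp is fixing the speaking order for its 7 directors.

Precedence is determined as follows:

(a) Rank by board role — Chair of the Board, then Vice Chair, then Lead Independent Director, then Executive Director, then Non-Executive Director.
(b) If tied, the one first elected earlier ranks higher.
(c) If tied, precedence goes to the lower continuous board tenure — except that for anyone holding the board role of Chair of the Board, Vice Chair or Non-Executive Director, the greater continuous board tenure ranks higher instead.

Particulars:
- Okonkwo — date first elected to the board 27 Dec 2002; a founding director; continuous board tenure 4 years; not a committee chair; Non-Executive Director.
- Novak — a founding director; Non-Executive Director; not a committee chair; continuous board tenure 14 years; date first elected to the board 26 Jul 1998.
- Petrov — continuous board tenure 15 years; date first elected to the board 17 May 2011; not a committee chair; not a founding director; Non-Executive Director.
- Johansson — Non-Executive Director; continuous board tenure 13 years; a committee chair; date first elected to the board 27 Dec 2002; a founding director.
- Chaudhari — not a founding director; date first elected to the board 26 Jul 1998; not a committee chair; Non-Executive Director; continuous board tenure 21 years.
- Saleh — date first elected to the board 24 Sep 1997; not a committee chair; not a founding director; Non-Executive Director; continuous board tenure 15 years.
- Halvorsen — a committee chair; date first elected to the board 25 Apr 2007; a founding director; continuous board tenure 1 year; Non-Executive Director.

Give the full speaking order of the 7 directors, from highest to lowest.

By board role: Saleh, Chaudhari, Novak, Johansson, Okonkwo, Halvorsen and Petrov (Non-Executive Director).
Among Saleh, Chaudhari, Novak, Johansson, Okonkwo, Halvorsen and Petrov, by date first elected to the board (earlier first): Saleh (24 Sep 1997) before Chaudhari and Novak (26 Jul 1998) before Johansson and Okonkwo (27 Dec 2002) before Halvorsen (25 Apr 2007) before Petrov (17 May 2011).
Among Chaudhari and Novak, by continuous board tenure (higher first) (reversed rule for this group): Chaudhari (21 years) before Novak (14 years).
Among Johansson and Okonkwo, by continuous board tenure (higher first) (reversed rule for this group): Johansson (13 years) before Okonkwo (4 years).
Full order: Saleh, Chaudhari, Novak, Johansson, Okonkwo, Halvorsen, Petrov.

Saleh, Chaudhari, Novak, Johansson, Okonkwo, Halvorsen, Petrov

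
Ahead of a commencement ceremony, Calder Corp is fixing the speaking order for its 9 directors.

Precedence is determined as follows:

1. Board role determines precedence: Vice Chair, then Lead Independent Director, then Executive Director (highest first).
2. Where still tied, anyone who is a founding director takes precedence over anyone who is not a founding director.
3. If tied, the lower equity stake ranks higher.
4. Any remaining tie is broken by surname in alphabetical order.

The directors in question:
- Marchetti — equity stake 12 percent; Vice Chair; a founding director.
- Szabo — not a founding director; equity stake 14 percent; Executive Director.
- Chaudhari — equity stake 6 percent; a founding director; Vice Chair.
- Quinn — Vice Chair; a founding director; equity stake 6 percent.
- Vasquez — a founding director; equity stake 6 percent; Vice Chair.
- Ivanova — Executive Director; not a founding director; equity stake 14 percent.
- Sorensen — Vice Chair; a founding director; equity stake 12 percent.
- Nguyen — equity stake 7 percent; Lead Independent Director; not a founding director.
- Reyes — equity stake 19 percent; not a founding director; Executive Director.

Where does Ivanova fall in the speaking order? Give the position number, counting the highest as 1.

By board role: Chaudhari, Quinn, Vasquez, Marchetti and Sorensen (Vice Chair); then Nguyen (Lead Independent Director); then Ivanova, Szabo and Reyes (Executive Director).
Chaudhari, Quinn, Vasquez, Marchetti and Sorensen are each a founding director, so the next rule applies.
Among Chaudhari, Quinn, Vasquez, Marchetti and Sorensen, by equity stake (lower first): Chaudhari, Quinn and Vasquez (6 percent) before Marchetti and Sorensen (12 percent).
Among Chaudhari, Quinn and Vasquez, alphabetically by surname: Chaudhari before Quinn before Vasquez.
Among Marchetti and Sorensen, alphabetically by surname: Marchetti before Sorensen.
Ivanova, Szabo and Reyes are each not a founding director, so the next rule applies.
Among Ivanova, Szabo and Reyes, by equity stake (lower first): Ivanova and Szabo (14 percent) before Reyes (19 percent).
Among Ivanova and Szabo, alphabetically by surname: Ivanova before Szabo.
Order: Chaudhari, Quinn, Vasquez, Marchetti, Sorensen, Nguyen, Ivanova, Szabo, Reyes. So position 7.

7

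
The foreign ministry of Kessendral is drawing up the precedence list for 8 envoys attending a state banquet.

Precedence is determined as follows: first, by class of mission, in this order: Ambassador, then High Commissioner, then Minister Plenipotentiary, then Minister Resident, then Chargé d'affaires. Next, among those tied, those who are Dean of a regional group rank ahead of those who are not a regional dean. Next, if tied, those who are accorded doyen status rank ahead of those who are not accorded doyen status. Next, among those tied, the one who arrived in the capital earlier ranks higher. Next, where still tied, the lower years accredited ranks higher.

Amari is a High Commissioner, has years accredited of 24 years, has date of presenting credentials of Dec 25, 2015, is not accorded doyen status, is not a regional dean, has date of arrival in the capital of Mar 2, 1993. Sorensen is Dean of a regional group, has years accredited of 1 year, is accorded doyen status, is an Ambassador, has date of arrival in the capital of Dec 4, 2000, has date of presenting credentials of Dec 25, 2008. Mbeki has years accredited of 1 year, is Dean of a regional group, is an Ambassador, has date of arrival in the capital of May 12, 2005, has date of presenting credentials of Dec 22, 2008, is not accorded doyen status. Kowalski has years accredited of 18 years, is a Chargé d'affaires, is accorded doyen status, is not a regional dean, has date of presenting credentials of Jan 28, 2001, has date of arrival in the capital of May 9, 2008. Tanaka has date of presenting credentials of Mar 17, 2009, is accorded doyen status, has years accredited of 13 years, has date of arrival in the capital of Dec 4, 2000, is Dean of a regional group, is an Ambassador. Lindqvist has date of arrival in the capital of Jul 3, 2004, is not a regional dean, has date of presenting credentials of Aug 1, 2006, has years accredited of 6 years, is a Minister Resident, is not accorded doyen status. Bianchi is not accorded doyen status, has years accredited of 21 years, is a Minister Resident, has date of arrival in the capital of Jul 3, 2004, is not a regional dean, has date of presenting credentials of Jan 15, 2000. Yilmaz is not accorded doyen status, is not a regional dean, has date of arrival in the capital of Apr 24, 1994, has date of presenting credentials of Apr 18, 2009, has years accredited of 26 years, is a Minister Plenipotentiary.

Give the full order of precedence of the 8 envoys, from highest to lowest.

By class of mission: Sorensen, Tanaka and Mbeki (Ambassador); then Amari (High Commissioner); then Yilmaz (Minister Plenipotentiary); then Lindqvist and Bianchi (Minister Resident); then Kowalski (Chargé d'affaires).
Sorensen, Tanaka and Mbeki are each Dean of a regional group, so the next rule applies.
Among Sorensen, Tanaka and Mbeki, accorded doyen status before not accorded doyen status: Sorensen and Tanaka (accorded doyen status) before Mbeki (not accorded doyen status).
Sorensen and Tanaka both have date of arrival in the capital Dec 4, 2000, so the next rule applies.
Among Sorensen and Tanaka, by years accredited (lower first): Sorensen (1 year) before Tanaka (13 years).
Lindqvist and Bianchi are each not a regional dean, so the next rule applies.
Lindqvist and Bianchi are each not accorded doyen status, so the next rule applies.
Lindqvist and Bianchi both have date of arrival in the capital Jul 3, 2004, so the next rule applies.
Among Lindqvist and Bianchi, by years accredited (lower first): Lindqvist (6 years) before Bianchi (21 years).
Full order: Sorensen, Tanaka, Mbeki, Amari, Yilmaz, Lindqvist, Bianchi, Kowalski.

Sorensen, Tanaka, Mbeki, Amari, Yilmaz, Lindqvist, Bianchi, Kowalski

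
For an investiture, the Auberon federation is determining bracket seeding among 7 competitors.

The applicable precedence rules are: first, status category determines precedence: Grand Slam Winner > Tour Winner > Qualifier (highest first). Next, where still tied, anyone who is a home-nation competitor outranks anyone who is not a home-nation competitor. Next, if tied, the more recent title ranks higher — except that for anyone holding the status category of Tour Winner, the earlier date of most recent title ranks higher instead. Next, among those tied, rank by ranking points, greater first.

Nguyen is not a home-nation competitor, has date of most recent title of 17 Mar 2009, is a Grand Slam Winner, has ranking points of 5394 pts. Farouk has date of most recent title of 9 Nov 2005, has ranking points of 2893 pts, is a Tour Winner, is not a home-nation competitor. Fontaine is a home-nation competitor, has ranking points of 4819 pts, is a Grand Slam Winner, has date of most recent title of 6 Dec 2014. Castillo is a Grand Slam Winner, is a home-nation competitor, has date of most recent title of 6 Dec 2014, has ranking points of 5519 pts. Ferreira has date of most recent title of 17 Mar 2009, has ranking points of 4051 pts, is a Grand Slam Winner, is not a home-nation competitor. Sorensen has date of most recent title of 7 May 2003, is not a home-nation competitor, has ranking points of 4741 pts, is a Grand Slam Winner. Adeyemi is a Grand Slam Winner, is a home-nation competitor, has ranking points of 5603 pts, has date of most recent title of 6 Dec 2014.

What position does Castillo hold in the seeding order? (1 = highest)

By status category: Adeyemi, Castillo, Fontaine, Nguyen, Ferreira and Sorensen (Grand Slam Winner); then Farouk (Tour Winner).
Among Adeyemi, Castillo, Fontaine, Nguyen, Ferreira and Sorensen, a home-nation competitor before not a home-nation competitor: Adeyemi, Castillo and Fontaine (a home-nation competitor) before Nguyen, Ferreira and Sorensen (not a home-nation competitor).
Adeyemi, Castillo and Fontaine all have date of most recent title 6 Dec 2014, so the next rule applies.
Among Adeyemi, Castillo and Fontaine, by ranking points (higher first): Adeyemi (5603 pts) before Castillo (5519 pts) before Fontaine (4819 pts).
Among Nguyen, Ferreira and Sorensen, by date of most recent title (later first): Nguyen and Ferreira (17 Mar 2009) before Sorensen (7 May 2003).
Among Nguyen and Ferreira, by ranking points (higher first): Nguyen (5394 pts) before Ferreira (4051 pts).
Order: Adeyemi, Castillo, Fontaine, Nguyen, Ferreira, Sorensen, Farouk. So position 2.

2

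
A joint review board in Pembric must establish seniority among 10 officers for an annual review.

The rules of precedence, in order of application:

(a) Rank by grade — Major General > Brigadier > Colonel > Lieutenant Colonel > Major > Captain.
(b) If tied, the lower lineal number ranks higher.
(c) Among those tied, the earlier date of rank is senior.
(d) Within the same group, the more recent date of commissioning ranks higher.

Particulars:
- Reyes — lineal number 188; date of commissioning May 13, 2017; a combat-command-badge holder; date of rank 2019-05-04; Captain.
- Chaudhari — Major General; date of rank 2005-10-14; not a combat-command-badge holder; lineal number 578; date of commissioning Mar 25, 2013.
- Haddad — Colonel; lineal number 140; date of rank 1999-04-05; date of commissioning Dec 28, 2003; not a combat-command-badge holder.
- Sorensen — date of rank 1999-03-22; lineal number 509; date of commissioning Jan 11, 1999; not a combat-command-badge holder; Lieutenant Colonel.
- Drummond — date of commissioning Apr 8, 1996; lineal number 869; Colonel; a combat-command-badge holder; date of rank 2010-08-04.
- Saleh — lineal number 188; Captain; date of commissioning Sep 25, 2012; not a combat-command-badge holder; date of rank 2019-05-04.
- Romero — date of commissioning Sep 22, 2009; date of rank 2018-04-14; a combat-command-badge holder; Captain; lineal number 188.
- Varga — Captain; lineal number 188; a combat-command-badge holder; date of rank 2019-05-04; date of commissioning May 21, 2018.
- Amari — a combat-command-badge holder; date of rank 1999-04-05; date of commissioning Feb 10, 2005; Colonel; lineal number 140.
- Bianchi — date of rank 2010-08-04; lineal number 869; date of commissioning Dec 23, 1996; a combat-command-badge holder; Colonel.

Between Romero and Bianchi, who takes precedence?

By grade: Chaudhari (Major General); then Amari, Haddad, Bianchi and Drummond (Colonel); then Sorensen (Lieutenant Colonel); then Romero, Varga, Reyes and Saleh (Captain).
Among Amari, Haddad, Bianchi and Drummond, by lineal number (lower first): Amari and Haddad (140) before Bianchi and Drummond (869).
Amari and Haddad both have date of rank 1999-04-05, so the next rule applies.
Among Amari and Haddad, by date of commissioning (later first): Amari (Feb 10, 2005) before Haddad (Dec 28, 2003).
Bianchi and Drummond both have date of rank 2010-08-04, so the next rule applies.
Among Bianchi and Drummond, by date of commissioning (later first): Bianchi (Dec 23, 1996) before Drummond (Apr 8, 1996).
Romero, Varga, Reyes and Saleh all have lineal number 188, so the next rule applies.
Among Romero, Varga, Reyes and Saleh, by date of rank (earlier first): Romero (2018-04-14) before Varga, Reyes and Saleh (2019-05-04).
Among Varga, Reyes and Saleh, by date of commissioning (later first): Varga (May 21, 2018) before Reyes (May 13, 2017) before Saleh (Sep 25, 2012).
So Bianchi takes precedence.

Bianchi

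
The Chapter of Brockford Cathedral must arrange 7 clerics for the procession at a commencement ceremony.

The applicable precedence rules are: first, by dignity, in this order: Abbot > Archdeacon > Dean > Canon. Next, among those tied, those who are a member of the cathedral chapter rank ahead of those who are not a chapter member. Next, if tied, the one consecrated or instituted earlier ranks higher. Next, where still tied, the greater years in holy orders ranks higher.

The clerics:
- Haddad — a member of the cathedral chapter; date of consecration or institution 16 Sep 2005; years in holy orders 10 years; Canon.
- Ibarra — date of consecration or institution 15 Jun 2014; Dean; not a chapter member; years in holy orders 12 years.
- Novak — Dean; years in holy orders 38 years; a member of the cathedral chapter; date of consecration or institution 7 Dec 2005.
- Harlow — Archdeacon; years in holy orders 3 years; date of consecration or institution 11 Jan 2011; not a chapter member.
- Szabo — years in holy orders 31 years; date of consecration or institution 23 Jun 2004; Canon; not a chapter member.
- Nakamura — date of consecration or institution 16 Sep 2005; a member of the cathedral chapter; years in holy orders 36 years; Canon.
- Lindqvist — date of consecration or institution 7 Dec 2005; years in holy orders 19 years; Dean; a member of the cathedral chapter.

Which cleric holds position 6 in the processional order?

Haddad

By dignity: Harlow (Archdeacon); then Novak, Lindqvist and Ibarra (Dean); then Nakamura, Haddad and Szabo (Canon).
Among Novak, Lindqvist and Ibarra, a member of the cathedral chapter before not a chapter member: Novak and Lindqvist (a member of the cathedral chapter) before Ibarra (not a chapter member).
Novak and Lindqvist both have date of consecration or institution 7 Dec 2005, so the next rule applies.
Among Novak and Lindqvist, by years in holy orders (higher first): Novak (38 years) before Lindqvist (19 years).
Among Nakamura, Haddad and Szabo, a member of the cathedral chapter before not a chapter member: Nakamura and Haddad (a member of the cathedral chapter) before Szabo (not a chapter member).
Nakamura and Haddad both have date of consecration or institution 16 Sep 2005, so the next rule applies.
Among Nakamura and Haddad, by years in holy orders (higher first): Nakamura (36 years) before Haddad (10 years).
Order: Harlow, Novak, Lindqvist, Ibarra, Nakamura, Haddad, Szabo.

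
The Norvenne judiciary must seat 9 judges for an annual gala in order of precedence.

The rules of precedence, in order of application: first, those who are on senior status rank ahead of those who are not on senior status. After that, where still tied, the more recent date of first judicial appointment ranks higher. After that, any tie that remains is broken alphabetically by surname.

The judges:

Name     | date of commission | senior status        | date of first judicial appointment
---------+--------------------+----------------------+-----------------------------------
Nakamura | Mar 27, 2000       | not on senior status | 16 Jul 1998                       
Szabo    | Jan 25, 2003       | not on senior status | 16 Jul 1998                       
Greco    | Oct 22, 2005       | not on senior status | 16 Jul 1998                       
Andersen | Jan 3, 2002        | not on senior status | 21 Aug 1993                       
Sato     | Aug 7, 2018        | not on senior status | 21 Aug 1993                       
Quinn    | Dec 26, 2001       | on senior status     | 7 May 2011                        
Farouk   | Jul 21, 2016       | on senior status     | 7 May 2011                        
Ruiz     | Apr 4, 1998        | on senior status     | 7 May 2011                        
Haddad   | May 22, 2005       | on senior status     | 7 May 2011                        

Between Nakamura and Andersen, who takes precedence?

By the first rule: Farouk, Haddad, Quinn and Ruiz (each on senior status); then Greco, Nakamura, Szabo, Andersen and Sato (each not on senior status).
Farouk, Haddad, Quinn and Ruiz all have date of first judicial appointment 7 May 2011, so the next rule applies.
Among Farouk, Haddad, Quinn and Ruiz, alphabetically by surname: Farouk before Haddad before Quinn before Ruiz.
Among Greco, Nakamura, Szabo, Andersen and Sato, by date of first judicial appointment (later first): Greco, Nakamura and Szabo (16 Jul 1998) before Andersen and Sato (21 Aug 1993).
Among Greco, Nakamura and Szabo, alphabetically by surname: Greco before Nakamura before Szabo.
Among Andersen and Sato, alphabetically by surname: Andersen before Sato.
So Nakamura takes precedence.

Nakamura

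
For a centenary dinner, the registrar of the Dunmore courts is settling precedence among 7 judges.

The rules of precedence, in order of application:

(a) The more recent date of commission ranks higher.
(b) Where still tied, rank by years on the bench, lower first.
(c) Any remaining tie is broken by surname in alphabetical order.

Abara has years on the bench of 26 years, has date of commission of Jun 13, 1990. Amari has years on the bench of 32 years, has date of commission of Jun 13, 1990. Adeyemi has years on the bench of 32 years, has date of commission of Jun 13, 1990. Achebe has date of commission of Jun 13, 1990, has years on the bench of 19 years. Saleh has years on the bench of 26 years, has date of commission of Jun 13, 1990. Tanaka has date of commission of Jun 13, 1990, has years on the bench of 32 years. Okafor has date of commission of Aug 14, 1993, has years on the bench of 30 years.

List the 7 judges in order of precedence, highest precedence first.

By date of commission (later first): Okafor (Aug 14, 1993); then Achebe, Abara, Saleh, Adeyemi, Amari and Tanaka (each Jun 13, 1990).
Among Achebe, Abara, Saleh, Adeyemi, Amari and Tanaka, by years on the bench (lower first): Achebe (19 years) before Abara and Saleh (26 years) before Adeyemi, Amari and Tanaka (32 years).
Among Abara and Saleh, alphabetically by surname: Abara before Saleh.
Among Adeyemi, Amari and Tanaka, alphabetically by surname: Adeyemi before Amari before Tanaka.
Full order: Okafor, Achebe, Abara, Saleh, Adeyemi, Amari, Tanaka.

Okafor, Achebe, Abara, Saleh, Adeyemi, Amari, Tanaka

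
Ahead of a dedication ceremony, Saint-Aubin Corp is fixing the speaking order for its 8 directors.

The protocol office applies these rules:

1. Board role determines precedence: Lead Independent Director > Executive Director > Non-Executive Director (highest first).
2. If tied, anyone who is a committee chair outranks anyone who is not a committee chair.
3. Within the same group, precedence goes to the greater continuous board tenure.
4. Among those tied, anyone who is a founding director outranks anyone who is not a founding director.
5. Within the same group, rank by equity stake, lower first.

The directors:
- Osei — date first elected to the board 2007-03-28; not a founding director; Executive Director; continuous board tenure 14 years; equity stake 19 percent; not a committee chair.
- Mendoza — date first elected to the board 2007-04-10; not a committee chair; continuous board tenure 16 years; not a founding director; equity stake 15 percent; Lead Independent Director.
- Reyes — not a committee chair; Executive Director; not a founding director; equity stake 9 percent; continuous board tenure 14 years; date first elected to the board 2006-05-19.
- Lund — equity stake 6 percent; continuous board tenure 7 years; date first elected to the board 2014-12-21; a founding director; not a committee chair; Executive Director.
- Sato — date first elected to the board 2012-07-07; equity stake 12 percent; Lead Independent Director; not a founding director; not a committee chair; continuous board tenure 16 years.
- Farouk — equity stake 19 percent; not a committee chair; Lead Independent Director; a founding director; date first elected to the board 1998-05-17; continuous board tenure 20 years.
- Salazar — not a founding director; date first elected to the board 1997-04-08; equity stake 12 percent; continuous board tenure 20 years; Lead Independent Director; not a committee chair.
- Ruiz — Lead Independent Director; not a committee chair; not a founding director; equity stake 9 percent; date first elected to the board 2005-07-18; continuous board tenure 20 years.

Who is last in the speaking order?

Lund

By board role: Farouk, Ruiz, Salazar, Sato and Mendoza (Lead Independent Director); then Reyes, Osei and Lund (Executive Director).
Farouk, Ruiz, Salazar, Sato and Mendoza are each not a committee chair, so the next rule applies.
Among Farouk, Ruiz, Salazar, Sato and Mendoza, by continuous board tenure (higher first): Farouk, Ruiz and Salazar (20 years) before Sato and Mendoza (16 years).
Among Farouk, Ruiz and Salazar, a founding director before not a founding director: Farouk (a founding director) before Ruiz and Salazar (not a founding director).
Among Ruiz and Salazar, by equity stake (lower first): Ruiz (9 percent) before Salazar (12 percent).
Sato and Mendoza are each not a founding director, so the next rule applies.
Among Sato and Mendoza, by equity stake (lower first): Sato (12 percent) before Mendoza (15 percent).
Reyes, Osei and Lund are each not a committee chair, so the next rule applies.
Among Reyes, Osei and Lund, by continuous board tenure (higher first): Reyes and Osei (14 years) before Lund (7 years).
Reyes and Osei are each not a founding director, so the next rule applies.
Among Reyes and Osei, by equity stake (lower first): Reyes (9 percent) before Osei (19 percent).
Order: Farouk, Ruiz, Salazar, Sato, Mendoza, Reyes, Osei, Lund.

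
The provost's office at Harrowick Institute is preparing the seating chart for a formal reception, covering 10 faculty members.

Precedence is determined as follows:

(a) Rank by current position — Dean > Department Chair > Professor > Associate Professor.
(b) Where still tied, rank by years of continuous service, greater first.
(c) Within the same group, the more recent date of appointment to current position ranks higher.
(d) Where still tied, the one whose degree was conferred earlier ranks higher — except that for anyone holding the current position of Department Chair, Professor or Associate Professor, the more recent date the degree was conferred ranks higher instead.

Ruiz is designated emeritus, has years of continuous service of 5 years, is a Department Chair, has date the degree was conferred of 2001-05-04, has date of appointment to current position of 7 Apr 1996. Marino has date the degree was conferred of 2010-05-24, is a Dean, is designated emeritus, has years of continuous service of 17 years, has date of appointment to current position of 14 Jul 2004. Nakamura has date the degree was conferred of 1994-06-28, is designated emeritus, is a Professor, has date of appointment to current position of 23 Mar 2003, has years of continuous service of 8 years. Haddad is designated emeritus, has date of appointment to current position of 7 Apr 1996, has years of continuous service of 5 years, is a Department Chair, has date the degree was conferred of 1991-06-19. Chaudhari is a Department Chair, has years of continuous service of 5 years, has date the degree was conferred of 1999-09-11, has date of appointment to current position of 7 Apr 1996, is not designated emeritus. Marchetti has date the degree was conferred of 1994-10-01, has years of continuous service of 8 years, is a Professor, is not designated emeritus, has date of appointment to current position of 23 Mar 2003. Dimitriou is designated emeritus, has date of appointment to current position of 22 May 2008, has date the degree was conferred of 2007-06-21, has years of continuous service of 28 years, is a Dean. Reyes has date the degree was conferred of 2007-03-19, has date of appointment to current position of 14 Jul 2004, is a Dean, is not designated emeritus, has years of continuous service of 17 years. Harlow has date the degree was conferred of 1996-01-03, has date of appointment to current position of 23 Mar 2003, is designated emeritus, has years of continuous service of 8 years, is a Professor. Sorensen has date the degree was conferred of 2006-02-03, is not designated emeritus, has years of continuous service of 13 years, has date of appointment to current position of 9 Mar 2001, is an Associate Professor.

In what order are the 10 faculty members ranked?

Dimitriou, Reyes, Marino, Ruiz, Chaudhari, Haddad, Harlow, Marchetti, Nakamura, Sorensen

By current position: Dimitriou, Reyes and Marino (Dean); then Ruiz, Chaudhari and Haddad (Department Chair); then Harlow, Marchetti and Nakamura (Professor); then Sorensen (Associate Professor).
Among Dimitriou, Reyes and Marino, by years of continuous service (higher first): Dimitriou (28 years) before Reyes and Marino (17 years).
Reyes and Marino both have date of appointment to current position 14 Jul 2004, so the next rule applies.
Among Reyes and Marino, by date the degree was conferred (earlier first): Reyes (2007-03-19) before Marino (2010-05-24).
Ruiz, Chaudhari and Haddad all have years of continuous service 5 years, so the next rule applies.
Ruiz, Chaudhari and Haddad all have date of appointment to current position 7 Apr 1996, so the next rule applies.
Among Ruiz, Chaudhari and Haddad, by date the degree was conferred (later first) (reversed rule for this group): Ruiz (2001-05-04) before Chaudhari (1999-09-11) before Haddad (1991-06-19).
Harlow, Marchetti and Nakamura all have years of continuous service 8 years, so the next rule applies.
Harlow, Marchetti and Nakamura all have date of appointment to current position 23 Mar 2003, so the next rule applies.
Among Harlow, Marchetti and Nakamura, by date the degree was conferred (later first) (reversed rule for this group): Harlow (1996-01-03) before Marchetti (1994-10-01) before Nakamura (1994-06-28).
Full order: Dimitriou, Reyes, Marino, Ruiz, Chaudhari, Haddad, Harlow, Marchetti, Nakamura, Sorensen.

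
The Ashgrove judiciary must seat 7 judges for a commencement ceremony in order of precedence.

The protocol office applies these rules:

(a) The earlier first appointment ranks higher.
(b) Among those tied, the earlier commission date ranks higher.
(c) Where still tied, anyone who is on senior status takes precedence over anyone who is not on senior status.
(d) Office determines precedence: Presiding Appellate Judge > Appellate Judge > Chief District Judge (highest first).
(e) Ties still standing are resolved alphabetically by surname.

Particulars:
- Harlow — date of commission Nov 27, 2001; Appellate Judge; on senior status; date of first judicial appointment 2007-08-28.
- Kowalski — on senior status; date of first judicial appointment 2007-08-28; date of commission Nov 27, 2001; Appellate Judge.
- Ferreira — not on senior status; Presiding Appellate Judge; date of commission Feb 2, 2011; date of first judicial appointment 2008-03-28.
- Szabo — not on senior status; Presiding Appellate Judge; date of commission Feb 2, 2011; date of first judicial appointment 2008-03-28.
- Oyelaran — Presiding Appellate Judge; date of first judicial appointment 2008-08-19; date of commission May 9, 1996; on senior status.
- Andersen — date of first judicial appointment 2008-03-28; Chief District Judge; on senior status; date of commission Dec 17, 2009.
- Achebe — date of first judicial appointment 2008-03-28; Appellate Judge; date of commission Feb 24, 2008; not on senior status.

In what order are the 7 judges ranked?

By date of first judicial appointment (earlier first): Harlow and Kowalski (both 2007-08-28); then Achebe, Andersen, Ferreira and Szabo (each 2008-03-28); then Oyelaran (2008-08-19).
Harlow and Kowalski both have date of commission Nov 27, 2001, so the next rule applies.
Harlow and Kowalski are each on senior status, so the next rule applies.
Harlow and Kowalski are each Appellate Judge, so the next rule applies.
Among Harlow and Kowalski, alphabetically by surname: Harlow before Kowalski.
Among Achebe, Andersen, Ferreira and Szabo, by date of commission (earlier first): Achebe (Feb 24, 2008) before Andersen (Dec 17, 2009) before Ferreira and Szabo (Feb 2, 2011).
Ferreira and Szabo are each not on senior status, so the next rule applies.
Ferreira and Szabo are each Presiding Appellate Judge, so the next rule applies.
Among Ferreira and Szabo, alphabetically by surname: Ferreira before Szabo.
Full order: Harlow, Kowalski, Achebe, Andersen, Ferreira, Szabo, Oyelaran.

Harlow, Kowalski, Achebe, Andersen, Ferreira, Szabo, Oyelaran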